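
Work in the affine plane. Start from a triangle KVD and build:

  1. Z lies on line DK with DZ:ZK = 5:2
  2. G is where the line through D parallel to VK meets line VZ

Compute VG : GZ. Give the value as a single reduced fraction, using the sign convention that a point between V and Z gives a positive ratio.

VG:GZ = -7/5

Set K = (0, 0), V = (1, 0), D = (0, 1); any affine frame gives the same invariant.
1. Z lies on line DK with DZ:ZK = 5:2 ⇒ Z = (0, 2/7)
2. G is where the line through D parallel to VK meets line VZ ⇒ G = (-5/2, 1)
G = V + t·(Z−V) with t = 7/2, so VG:GZ = t:(1−t) = 7/2:-5/2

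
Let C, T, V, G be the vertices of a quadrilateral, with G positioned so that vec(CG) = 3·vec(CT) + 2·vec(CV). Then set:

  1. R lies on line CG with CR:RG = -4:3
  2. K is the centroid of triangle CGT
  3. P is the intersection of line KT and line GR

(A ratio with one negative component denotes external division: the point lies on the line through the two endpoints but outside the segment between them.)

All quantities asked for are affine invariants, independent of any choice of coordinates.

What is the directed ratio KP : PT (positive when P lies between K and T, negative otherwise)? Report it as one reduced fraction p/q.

KP:PT = -1/3

Work in coordinates with C = (0, 0), T = (1, 0), V = (0, 1), G = (3, 2).
1. R lies on line CG with CR:RG = -4:3 ⇒ R = (12, 8)
2. K is the centroid of triangle CGT ⇒ K = (4/3, 2/3)
3. P is the intersection of line KT and line GR ⇒ P = (3/2, 1)
P = K + t·(T−K) with t = -1/2, so KP:PT = t:(1−t) = -1/2:3/2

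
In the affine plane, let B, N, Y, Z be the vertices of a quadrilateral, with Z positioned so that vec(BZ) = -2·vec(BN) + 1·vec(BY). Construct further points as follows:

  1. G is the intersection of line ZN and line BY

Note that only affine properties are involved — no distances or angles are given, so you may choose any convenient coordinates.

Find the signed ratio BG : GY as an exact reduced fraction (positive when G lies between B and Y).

Work in coordinates with B = (0, 0), N = (1, 0), Y = (0, 1), Z = (-2, 1).
1. G is the intersection of line ZN and line BY ⇒ G = (0, 1/3)
G = B + t·(Y−B) with t = 1/3, so BG:GY = t:(1−t) = 1/3:2/3

BG:GY = 1/2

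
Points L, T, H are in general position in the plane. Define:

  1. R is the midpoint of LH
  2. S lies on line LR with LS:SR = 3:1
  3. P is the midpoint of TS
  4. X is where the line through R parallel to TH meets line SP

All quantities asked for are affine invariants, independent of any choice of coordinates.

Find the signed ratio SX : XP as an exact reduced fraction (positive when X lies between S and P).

SX:XP = 2/3

Choose coordinates L = (0, 0), T = (1, 0), H = (0, 1).
1. R is the midpoint of LH ⇒ R = (0, 1/2)
2. S lies on line LR with LS:SR = 3:1 ⇒ S = (0, 3/8)
3. P is the midpoint of TS ⇒ P = (1/2, 3/16)
4. X is where the line through R parallel to TH meets line SP ⇒ X = (1/5, 3/10)
X = S + t·(P−S) with t = 2/5, so SX:XP = t:(1−t) = 2/5:3/5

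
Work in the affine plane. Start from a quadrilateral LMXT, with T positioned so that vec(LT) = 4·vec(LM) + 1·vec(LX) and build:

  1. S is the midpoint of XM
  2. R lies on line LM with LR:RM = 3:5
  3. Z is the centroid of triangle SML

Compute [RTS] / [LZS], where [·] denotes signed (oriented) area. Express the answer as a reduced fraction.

Work in coordinates with L = (0, 0), M = (1, 0), X = (0, 1), T = (4, 1).
1. S is the midpoint of XM ⇒ S = (1/2, 1/2)
2. R lies on line LM with LR:RM = 3:5 ⇒ R = (3/8, 0)
3. Z is the centroid of triangle SML ⇒ Z = (1/2, 1/6)
2·[RTS] = 27/16, 2·[LZS] = 1/6
[RTS]:[LZS] = 27/16:1/6 = 81/8

[RTS]:[LZS] = 81/8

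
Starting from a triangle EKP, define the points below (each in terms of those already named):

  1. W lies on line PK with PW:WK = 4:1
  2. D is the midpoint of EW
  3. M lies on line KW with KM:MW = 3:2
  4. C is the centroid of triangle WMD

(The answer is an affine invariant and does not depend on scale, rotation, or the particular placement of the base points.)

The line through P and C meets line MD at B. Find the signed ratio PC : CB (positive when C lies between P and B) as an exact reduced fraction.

PC:CB = 32

Choose coordinates E = (0, 0), K = (1, 0), P = (0, 1).
1. W lies on line PK with PW:WK = 4:1 ⇒ W = (4/5, 1/5)
2. D is the midpoint of EW ⇒ D = (2/5, 1/10)
3. M lies on line KW with KM:MW = 3:2 ⇒ M = (22/25, 3/25)
4. C is the centroid of triangle WMD ⇒ C = (52/75, 7/50)
line PC meets MD at B = (143/200, 181/1600)
C = P + t·(B−P) with t = 32/33, so PC:CB = 32/33:1/33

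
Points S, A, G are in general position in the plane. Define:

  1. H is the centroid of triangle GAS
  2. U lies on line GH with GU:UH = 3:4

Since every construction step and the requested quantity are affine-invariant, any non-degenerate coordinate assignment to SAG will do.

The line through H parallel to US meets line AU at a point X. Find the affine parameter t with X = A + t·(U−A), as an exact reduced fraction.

t = 11/15

Work in coordinates with S = (0, 0), A = (1, 0), G = (0, 1).
1. H is the centroid of triangle GAS ⇒ H = (1/3, 1/3)
2. U lies on line GH with GU:UH = 3:4 ⇒ U = (1/7, 5/7)
through H parallel to US: direction (-1/7, -5/7); meets AU at X = (13/35, 11/21)
X = A + t·(U−A) with t = 11/15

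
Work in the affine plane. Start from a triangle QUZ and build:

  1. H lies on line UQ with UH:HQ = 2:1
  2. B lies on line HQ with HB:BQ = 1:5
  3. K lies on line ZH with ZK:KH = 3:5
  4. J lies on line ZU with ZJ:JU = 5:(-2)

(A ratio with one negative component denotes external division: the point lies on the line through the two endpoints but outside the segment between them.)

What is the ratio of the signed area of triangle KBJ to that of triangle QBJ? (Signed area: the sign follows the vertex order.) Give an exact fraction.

Assign Q = (0, 0), U = (1, 0), Z = (0, 1) — the answer is frame-independent, so this choice is without loss of generality.
1. H lies on line UQ with UH:HQ = 2:1 ⇒ H = (1/3, 0)
2. B lies on line HQ with HB:BQ = 1:5 ⇒ B = (5/18, 0)
3. K lies on line ZH with ZK:KH = 3:5 ⇒ K = (1/8, 5/8)
4. J lies on line ZU with ZJ:JU = 5:(-2) ⇒ J = (5/3, -2/3)
2·[KBJ] = 331/432, 2·[QBJ] = -5/27
[KBJ]:[QBJ] = 331/432:-5/27 = -331/80

[KBJ]:[QBJ] = -331/80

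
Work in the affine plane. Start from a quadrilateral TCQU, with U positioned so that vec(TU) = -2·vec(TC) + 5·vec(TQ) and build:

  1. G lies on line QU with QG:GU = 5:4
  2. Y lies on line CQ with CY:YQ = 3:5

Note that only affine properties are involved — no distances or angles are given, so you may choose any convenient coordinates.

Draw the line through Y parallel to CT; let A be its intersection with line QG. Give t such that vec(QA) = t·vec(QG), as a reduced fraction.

Choose coordinates T = (0, 0), C = (1, 0), Q = (0, 1), U = (-2, 5).
1. G lies on line QU with QG:GU = 5:4 ⇒ G = (-10/9, 29/9)
2. Y lies on line CQ with CY:YQ = 3:5 ⇒ Y = (5/8, 3/8)
through Y parallel to CT: direction (-1, 0); meets QG at A = (5/16, 3/8)
A = Q + t·(G−Q) with t = -9/32

t = -9/32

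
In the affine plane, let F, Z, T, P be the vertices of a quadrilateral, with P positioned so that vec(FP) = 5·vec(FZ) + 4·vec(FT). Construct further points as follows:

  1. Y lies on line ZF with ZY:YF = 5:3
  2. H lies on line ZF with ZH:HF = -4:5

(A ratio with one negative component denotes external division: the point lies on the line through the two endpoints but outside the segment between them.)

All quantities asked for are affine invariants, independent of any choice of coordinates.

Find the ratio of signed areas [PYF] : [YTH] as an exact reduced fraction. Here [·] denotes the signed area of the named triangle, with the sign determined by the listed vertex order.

[PYF]:[YTH] = 12/37

Choose coordinates F = (0, 0), Z = (1, 0), T = (0, 1), P = (5, 4).
1. Y lies on line ZF with ZY:YF = 5:3 ⇒ Y = (3/8, 0)
2. H lies on line ZF with ZH:HF = -4:5 ⇒ H = (5, 0)
2·[PYF] = -3/2, 2·[YTH] = -37/8
[PYF]:[YTH] = -3/2:-37/8 = 12/37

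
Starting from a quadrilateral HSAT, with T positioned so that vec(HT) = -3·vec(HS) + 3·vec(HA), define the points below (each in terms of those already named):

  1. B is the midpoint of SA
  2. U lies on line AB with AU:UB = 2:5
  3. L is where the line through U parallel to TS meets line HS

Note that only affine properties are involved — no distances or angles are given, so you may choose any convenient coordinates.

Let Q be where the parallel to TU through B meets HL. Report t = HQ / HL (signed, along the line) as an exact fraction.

Set H = (0, 0), S = (1, 0), A = (0, 1), T = (-3, 3); any affine frame gives the same invariant.
1. B is the midpoint of SA ⇒ B = (1/2, 1/2)
2. U lies on line AB with AU:UB = 2:5 ⇒ U = (1/7, 6/7)
3. L is where the line through U parallel to TS meets line HS ⇒ L = (9/7, 0)
through B parallel to TU: direction (22/7, -15/7); meets HL at Q = (37/30, 0)
Q = H + t·(L−H) with t = 259/270

t = 259/270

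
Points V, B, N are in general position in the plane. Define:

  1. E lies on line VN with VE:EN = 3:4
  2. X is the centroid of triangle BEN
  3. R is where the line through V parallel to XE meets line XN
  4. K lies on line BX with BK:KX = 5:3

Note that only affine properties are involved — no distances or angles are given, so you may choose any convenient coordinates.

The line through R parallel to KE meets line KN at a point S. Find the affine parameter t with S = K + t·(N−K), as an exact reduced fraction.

t = -3/8

Work in coordinates with V = (0, 0), B = (1, 0), N = (0, 1).
1. E lies on line VN with VE:EN = 3:4 ⇒ E = (0, 3/7)
2. X is the centroid of triangle BEN ⇒ X = (1/3, 10/21)
3. R is where the line through V parallel to XE meets line XN ⇒ R = (7/12, 1/12)
4. K lies on line BX with BK:KX = 5:3 ⇒ K = (7/12, 25/84)
through R parallel to KE: direction (-7/12, 11/84); meets KN at S = (77/96, 23/672)
S = K + t·(N−K) with t = -3/8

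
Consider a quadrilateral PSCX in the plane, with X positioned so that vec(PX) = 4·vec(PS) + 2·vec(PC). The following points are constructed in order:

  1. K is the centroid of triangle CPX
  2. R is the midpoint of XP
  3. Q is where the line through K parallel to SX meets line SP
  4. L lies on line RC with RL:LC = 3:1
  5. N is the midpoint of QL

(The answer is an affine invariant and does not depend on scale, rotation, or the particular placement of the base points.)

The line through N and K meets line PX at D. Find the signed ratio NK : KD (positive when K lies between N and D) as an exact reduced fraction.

Assign P = (0, 0), S = (1, 0), C = (0, 1), X = (4, 2) — the answer is frame-independent, so this choice is without loss of generality.
1. K is the centroid of triangle CPX ⇒ K = (4/3, 1)
2. R is the midpoint of XP ⇒ R = (2, 1)
3. Q is where the line through K parallel to SX meets line SP ⇒ Q = (-1/6, 0)
4. L lies on line RC with RL:LC = 3:1 ⇒ L = (1/2, 1)
5. N is the midpoint of QL ⇒ N = (1/6, 1/2)
line NK meets PX at D = (6, 3)
K = N + t·(D−N) with t = 1/5, so NK:KD = 1/5:4/5

NK:KD = 1/4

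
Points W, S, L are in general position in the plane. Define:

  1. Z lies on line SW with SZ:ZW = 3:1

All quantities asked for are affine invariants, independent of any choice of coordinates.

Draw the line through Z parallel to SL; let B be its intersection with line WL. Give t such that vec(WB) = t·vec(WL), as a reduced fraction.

t = 1/4

Set W = (0, 0), S = (1, 0), L = (0, 1); any affine frame gives the same invariant.
1. Z lies on line SW with SZ:ZW = 3:1 ⇒ Z = (1/4, 0)
through Z parallel to SL: direction (-1, 1); meets WL at B = (0, 1/4)
B = W + t·(L−W) with t = 1/4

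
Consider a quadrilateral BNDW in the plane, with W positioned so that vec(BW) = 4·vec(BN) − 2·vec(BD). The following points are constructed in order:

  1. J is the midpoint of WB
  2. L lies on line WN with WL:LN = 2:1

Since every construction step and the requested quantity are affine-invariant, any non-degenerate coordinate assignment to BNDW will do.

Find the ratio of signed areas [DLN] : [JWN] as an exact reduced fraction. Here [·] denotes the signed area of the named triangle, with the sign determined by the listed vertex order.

[DLN]:[JWN] = -1/3

Choose coordinates B = (0, 0), N = (1, 0), D = (0, 1), W = (4, -2).
1. J is the midpoint of WB ⇒ J = (2, -1)
2. L lies on line WN with WL:LN = 2:1 ⇒ L = (2, -2/3)
2·[DLN] = -1/3, 2·[JWN] = 1
[DLN]:[JWN] = -1/3:1 = -1/3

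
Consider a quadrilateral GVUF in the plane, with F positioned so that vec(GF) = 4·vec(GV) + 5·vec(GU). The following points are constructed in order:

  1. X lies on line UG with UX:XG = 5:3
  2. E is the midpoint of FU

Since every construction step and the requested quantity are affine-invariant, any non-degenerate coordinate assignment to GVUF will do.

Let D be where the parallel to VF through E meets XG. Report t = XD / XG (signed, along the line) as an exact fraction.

t = 17/9

Set G = (0, 0), V = (1, 0), U = (0, 1), F = (4, 5); any affine frame gives the same invariant.
1. X lies on line UG with UX:XG = 5:3 ⇒ X = (0, 3/8)
2. E is the midpoint of FU ⇒ E = (2, 3)
through E parallel to VF: direction (3, 5); meets XG at D = (0, -1/3)
D = X + t·(G−X) with t = 17/9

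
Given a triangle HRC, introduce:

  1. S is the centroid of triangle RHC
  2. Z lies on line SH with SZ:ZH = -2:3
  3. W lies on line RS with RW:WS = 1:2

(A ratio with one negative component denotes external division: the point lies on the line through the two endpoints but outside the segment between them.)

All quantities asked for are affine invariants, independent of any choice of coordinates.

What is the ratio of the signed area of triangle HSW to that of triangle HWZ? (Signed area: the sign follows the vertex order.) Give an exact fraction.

Assign H = (0, 0), R = (1, 0), C = (0, 1) — the answer is frame-independent, so this choice is without loss of generality.
1. S is the centroid of triangle RHC ⇒ S = (1/3, 1/3)
2. Z lies on line SH with SZ:ZH = -2:3 ⇒ Z = (1, 1)
3. W lies on line RS with RW:WS = 1:2 ⇒ W = (7/9, 1/9)
2·[HSW] = -2/9, 2·[HWZ] = 2/3
[HSW]:[HWZ] = -2/9:2/3 = -1/3

[HSW]:[HWZ] = -1/3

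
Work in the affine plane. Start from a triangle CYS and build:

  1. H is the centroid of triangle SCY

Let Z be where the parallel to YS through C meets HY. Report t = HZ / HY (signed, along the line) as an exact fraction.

t = -2

Choose coordinates C = (0, 0), Y = (1, 0), S = (0, 1).
1. H is the centroid of triangle SCY ⇒ H = (1/3, 1/3)
through C parallel to YS: direction (-1, 1); meets HY at Z = (-1, 1)
Z = H + t·(Y−H) with t = -2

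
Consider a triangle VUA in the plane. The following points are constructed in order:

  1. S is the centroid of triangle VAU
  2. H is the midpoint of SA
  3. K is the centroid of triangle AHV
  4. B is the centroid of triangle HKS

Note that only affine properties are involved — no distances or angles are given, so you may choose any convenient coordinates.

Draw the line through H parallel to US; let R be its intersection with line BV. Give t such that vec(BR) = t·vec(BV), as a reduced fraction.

Assign V = (0, 0), U = (1, 0), A = (0, 1) — the answer is frame-independent, so this choice is without loss of generality.
1. S is the centroid of triangle VAU ⇒ S = (1/3, 1/3)
2. H is the midpoint of SA ⇒ H = (1/6, 2/3)
3. K is the centroid of triangle AHV ⇒ K = (1/18, 5/9)
4. B is the centroid of triangle HKS ⇒ B = (5/27, 14/27)
through H parallel to US: direction (-2/3, 1/3); meets BV at R = (5/22, 7/11)
R = B + t·(V−B) with t = -5/22

t = -5/22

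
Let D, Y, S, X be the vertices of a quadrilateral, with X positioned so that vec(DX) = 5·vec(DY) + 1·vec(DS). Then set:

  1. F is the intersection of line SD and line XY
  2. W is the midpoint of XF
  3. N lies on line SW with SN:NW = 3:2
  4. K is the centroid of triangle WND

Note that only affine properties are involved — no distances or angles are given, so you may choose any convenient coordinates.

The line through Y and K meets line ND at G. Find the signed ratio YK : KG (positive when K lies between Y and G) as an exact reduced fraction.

YK:KG = 7/8

Set D = (0, 0), Y = (1, 0), S = (0, 1), X = (5, 1); any affine frame gives the same invariant.
1. F is the intersection of line SD and line XY ⇒ F = (0, -1/4)
2. W is the midpoint of XF ⇒ W = (5/2, 3/8)
3. N lies on line SW with SN:NW = 3:2 ⇒ N = (3/2, 5/8)
4. K is the centroid of triangle WND ⇒ K = (4/3, 1/3)
line YK meets ND at G = (12/7, 5/7)
K = Y + t·(G−Y) with t = 7/15, so YK:KG = 7/15:8/15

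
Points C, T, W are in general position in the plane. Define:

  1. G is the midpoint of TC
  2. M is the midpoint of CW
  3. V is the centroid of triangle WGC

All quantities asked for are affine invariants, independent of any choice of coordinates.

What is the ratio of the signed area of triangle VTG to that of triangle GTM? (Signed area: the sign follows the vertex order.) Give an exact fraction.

Work in coordinates with C = (0, 0), T = (1, 0), W = (0, 1).
1. G is the midpoint of TC ⇒ G = (1/2, 0)
2. M is the midpoint of CW ⇒ M = (0, 1/2)
3. V is the centroid of triangle WGC ⇒ V = (1/6, 1/3)
2·[VTG] = -1/6, 2·[GTM] = 1/4
[VTG]:[GTM] = -1/6:1/4 = -2/3

[VTG]:[GTM] = -2/3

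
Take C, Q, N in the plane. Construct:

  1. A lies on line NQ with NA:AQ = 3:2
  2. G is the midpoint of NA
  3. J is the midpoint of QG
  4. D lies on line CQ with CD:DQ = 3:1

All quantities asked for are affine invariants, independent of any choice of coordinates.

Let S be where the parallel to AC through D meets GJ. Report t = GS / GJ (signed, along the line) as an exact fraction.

Work in coordinates with C = (0, 0), Q = (1, 0), N = (0, 1).
1. A lies on line NQ with NA:AQ = 3:2 ⇒ A = (3/5, 2/5)
2. G is the midpoint of NA ⇒ G = (3/10, 7/10)
3. J is the midpoint of QG ⇒ J = (13/20, 7/20)
4. D lies on line CQ with CD:DQ = 3:1 ⇒ D = (3/4, 0)
through D parallel to AC: direction (-3/5, -2/5); meets GJ at S = (9/10, 1/10)
S = G + t·(J−G) with t = 12/7

t = 12/7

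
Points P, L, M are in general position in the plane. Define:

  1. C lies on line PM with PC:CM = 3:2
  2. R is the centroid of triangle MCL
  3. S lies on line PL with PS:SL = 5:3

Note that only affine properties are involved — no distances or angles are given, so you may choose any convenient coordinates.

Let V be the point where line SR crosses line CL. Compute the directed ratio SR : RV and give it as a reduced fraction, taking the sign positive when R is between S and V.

Assign P = (0, 0), L = (1, 0), M = (0, 1) — the answer is frame-independent, so this choice is without loss of generality.
1. C lies on line PM with PC:CM = 3:2 ⇒ C = (0, 3/5)
2. R is the centroid of triangle MCL ⇒ R = (1/3, 8/15)
3. S lies on line PL with PS:SL = 5:3 ⇒ S = (5/8, 0)
line SR meets CL at V = (19/43, 72/215)
R = S + t·(V−S) with t = 43/27, so SR:RV = 43/27:-16/27

SR:RV = -43/16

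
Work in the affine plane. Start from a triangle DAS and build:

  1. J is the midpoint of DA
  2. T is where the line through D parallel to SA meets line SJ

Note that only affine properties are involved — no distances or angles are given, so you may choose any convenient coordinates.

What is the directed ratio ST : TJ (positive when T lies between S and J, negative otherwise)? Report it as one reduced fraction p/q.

ST:TJ = -2

Assign D = (0, 0), A = (1, 0), S = (0, 1) — the answer is frame-independent, so this choice is without loss of generality.
1. J is the midpoint of DA ⇒ J = (1/2, 0)
2. T is where the line through D parallel to SA meets line SJ ⇒ T = (1, -1)
T = S + t·(J−S) with t = 2, so ST:TJ = t:(1−t) = 2:-1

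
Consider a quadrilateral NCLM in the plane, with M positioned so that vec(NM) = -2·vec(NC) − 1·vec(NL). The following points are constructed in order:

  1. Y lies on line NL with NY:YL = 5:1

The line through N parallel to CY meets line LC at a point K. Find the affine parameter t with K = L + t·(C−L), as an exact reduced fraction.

t = 6

Set N = (0, 0), C = (1, 0), L = (0, 1), M = (-2, -1); any affine frame gives the same invariant.
1. Y lies on line NL with NY:YL = 5:1 ⇒ Y = (0, 5/6)
through N parallel to CY: direction (-1, 5/6); meets LC at K = (6, -5)
K = L + t·(C−L) with t = 6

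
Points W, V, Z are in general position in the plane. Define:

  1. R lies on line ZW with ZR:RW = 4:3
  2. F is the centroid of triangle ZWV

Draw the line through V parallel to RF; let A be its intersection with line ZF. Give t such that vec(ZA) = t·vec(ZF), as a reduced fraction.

Assign W = (0, 0), V = (1, 0), Z = (0, 1) — the answer is frame-independent, so this choice is without loss of generality.
1. R lies on line ZW with ZR:RW = 4:3 ⇒ R = (0, 3/7)
2. F is the centroid of triangle ZWV ⇒ F = (1/3, 1/3)
through V parallel to RF: direction (1/3, -2/21); meets ZF at A = (5/12, 1/6)
A = Z + t·(F−Z) with t = 5/4

t = 5/4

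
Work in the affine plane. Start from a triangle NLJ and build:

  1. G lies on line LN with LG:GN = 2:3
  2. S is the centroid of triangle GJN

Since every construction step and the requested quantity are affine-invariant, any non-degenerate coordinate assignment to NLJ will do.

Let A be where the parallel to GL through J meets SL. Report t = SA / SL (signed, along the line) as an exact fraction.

t = -2

Choose coordinates N = (0, 0), L = (1, 0), J = (0, 1).
1. G lies on line LN with LG:GN = 2:3 ⇒ G = (3/5, 0)
2. S is the centroid of triangle GJN ⇒ S = (1/5, 1/3)
through J parallel to GL: direction (2/5, 0); meets SL at A = (-7/5, 1)
A = S + t·(L−S) with t = -2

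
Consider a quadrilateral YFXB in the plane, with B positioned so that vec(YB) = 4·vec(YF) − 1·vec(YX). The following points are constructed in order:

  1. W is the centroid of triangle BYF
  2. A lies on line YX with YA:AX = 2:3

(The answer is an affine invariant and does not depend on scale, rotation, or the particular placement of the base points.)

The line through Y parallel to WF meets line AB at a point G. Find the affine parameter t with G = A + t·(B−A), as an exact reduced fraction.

Assign Y = (0, 0), F = (1, 0), X = (0, 1), B = (4, -1) — the answer is frame-independent, so this choice is without loss of generality.
1. W is the centroid of triangle BYF ⇒ W = (5/3, -1/3)
2. A lies on line YX with YA:AX = 2:3 ⇒ A = (0, 2/5)
through Y parallel to WF: direction (-2/3, 1/3); meets AB at G = (-8/3, 4/3)
G = A + t·(B−A) with t = -2/3

t = -2/3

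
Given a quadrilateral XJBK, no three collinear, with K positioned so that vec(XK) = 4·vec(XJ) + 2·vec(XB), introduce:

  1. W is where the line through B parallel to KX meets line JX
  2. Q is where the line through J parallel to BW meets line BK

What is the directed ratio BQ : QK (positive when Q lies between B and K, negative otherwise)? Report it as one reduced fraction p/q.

Set X = (0, 0), J = (1, 0), B = (0, 1), K = (4, 2); any affine frame gives the same invariant.
1. W is where the line through B parallel to KX meets line JX ⇒ W = (-2, 0)
2. Q is where the line through J parallel to BW meets line BK ⇒ Q = (6, 5/2)
Q = B + t·(K−B) with t = 3/2, so BQ:QK = t:(1−t) = 3/2:-1/2

BQ:QK = -3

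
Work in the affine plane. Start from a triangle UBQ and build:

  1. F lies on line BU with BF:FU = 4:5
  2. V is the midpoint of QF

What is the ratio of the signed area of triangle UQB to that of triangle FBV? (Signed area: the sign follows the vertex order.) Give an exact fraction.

[UQB]:[FBV] = -9/2

Set U = (0, 0), B = (1, 0), Q = (0, 1); any affine frame gives the same invariant.
1. F lies on line BU with BF:FU = 4:5 ⇒ F = (5/9, 0)
2. V is the midpoint of QF ⇒ V = (5/18, 1/2)
2·[UQB] = -1, 2·[FBV] = 2/9
[UQB]:[FBV] = -1:2/9 = -9/2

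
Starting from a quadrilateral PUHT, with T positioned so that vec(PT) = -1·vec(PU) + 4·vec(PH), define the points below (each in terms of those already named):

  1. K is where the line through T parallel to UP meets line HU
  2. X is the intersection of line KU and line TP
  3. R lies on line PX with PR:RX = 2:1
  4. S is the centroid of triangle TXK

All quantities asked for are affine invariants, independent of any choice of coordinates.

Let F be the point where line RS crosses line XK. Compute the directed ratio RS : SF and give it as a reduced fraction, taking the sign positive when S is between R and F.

Choose coordinates P = (0, 0), U = (1, 0), H = (0, 1), T = (-1, 4).
1. K is where the line through T parallel to UP meets line HU ⇒ K = (-3, 4)
2. X is the intersection of line KU and line TP ⇒ X = (-1/3, 4/3)
3. R lies on line PX with PR:RX = 2:1 ⇒ R = (-2/9, 8/9)
4. S is the centroid of triangle TXK ⇒ S = (-13/9, 28/9)
line RS meets XK at F = (-17/27, 44/27)
S = R + t·(F−R) with t = 3, so RS:SF = 3:-2

RS:SF = -3/2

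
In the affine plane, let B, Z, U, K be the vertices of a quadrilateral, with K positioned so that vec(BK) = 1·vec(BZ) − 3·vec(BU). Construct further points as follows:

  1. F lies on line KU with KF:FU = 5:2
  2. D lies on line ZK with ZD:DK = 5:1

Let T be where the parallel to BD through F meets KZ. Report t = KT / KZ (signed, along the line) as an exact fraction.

t = 5/14

Work in coordinates with B = (0, 0), Z = (1, 0), U = (0, 1), K = (1, -3).
1. F lies on line KU with KF:FU = 5:2 ⇒ F = (2/7, -1/7)
2. D lies on line ZK with ZD:DK = 5:1 ⇒ D = (1, -5/2)
through F parallel to BD: direction (1, -5/2); meets KZ at T = (1, -27/14)
T = K + t·(Z−K) with t = 5/14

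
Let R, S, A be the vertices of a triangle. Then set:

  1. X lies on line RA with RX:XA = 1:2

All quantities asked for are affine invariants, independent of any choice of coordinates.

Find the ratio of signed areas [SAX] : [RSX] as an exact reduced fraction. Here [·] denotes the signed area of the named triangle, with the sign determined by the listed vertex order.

Work in coordinates with R = (0, 0), S = (1, 0), A = (0, 1).
1. X lies on line RA with RX:XA = 1:2 ⇒ X = (0, 1/3)
2·[SAX] = 2/3, 2·[RSX] = 1/3
[SAX]:[RSX] = 2/3:1/3 = 2

[SAX]:[RSX] = 2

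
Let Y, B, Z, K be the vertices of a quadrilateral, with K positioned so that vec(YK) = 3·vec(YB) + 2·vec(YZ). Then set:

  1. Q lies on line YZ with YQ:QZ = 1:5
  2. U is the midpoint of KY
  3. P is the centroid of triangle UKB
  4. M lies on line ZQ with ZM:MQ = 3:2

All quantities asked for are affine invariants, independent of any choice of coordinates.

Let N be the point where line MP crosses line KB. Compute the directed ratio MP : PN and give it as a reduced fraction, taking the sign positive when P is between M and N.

Set Y = (0, 0), B = (1, 0), Z = (0, 1), K = (3, 2); any affine frame gives the same invariant.
1. Q lies on line YZ with YQ:QZ = 1:5 ⇒ Q = (0, 1/6)
2. U is the midpoint of KY ⇒ U = (3/2, 1)
3. P is the centroid of triangle UKB ⇒ P = (11/6, 1)
4. M lies on line ZQ with ZM:MQ = 3:2 ⇒ M = (0, 1/2)
line MP meets KB at N = (33/16, 17/16)
P = M + t·(N−M) with t = 8/9, so MP:PN = 8/9:1/9

MP:PN = 8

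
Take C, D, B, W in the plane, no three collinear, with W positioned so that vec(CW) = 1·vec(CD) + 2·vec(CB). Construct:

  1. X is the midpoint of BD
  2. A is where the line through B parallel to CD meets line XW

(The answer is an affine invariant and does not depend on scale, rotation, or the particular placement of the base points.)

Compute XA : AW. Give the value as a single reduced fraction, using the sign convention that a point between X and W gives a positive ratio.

Assign C = (0, 0), D = (1, 0), B = (0, 1), W = (1, 2) — the answer is frame-independent, so this choice is without loss of generality.
1. X is the midpoint of BD ⇒ X = (1/2, 1/2)
2. A is where the line through B parallel to CD meets line XW ⇒ A = (2/3, 1)
A = X + t·(W−X) with t = 1/3, so XA:AW = t:(1−t) = 1/3:2/3

XA:AW = 1/2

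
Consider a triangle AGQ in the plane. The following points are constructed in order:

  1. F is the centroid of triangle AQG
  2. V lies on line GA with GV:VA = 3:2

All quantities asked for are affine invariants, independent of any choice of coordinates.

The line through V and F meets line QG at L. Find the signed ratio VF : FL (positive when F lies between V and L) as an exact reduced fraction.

VF:FL = 4/5

Work in coordinates with A = (0, 0), G = (1, 0), Q = (0, 1).
1. F is the centroid of triangle AQG ⇒ F = (1/3, 1/3)
2. V lies on line GA with GV:VA = 3:2 ⇒ V = (2/5, 0)
line VF meets QG at L = (1/4, 3/4)
F = V + t·(L−V) with t = 4/9, so VF:FL = 4/9:5/9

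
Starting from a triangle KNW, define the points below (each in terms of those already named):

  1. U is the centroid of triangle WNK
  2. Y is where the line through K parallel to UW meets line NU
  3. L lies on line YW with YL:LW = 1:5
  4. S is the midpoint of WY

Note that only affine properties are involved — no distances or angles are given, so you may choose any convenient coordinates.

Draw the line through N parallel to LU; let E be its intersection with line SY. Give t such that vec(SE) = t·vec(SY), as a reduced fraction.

t = 1/3

Work in coordinates with K = (0, 0), N = (1, 0), W = (0, 1).
1. U is the centroid of triangle WNK ⇒ U = (1/3, 1/3)
2. Y is where the line through K parallel to UW meets line NU ⇒ Y = (-1/3, 2/3)
3. L lies on line YW with YL:LW = 1:5 ⇒ L = (-5/18, 13/18)
4. S is the midpoint of WY ⇒ S = (-1/6, 5/6)
through N parallel to LU: direction (11/18, -7/18); meets SY at E = (-2/9, 7/9)
E = S + t·(Y−S) with t = 1/3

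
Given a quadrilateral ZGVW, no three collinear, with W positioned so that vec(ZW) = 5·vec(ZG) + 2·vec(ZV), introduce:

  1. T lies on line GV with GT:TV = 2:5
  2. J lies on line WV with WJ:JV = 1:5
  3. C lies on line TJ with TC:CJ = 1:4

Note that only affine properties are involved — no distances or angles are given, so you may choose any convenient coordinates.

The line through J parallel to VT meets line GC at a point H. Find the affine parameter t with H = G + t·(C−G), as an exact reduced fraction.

Work in coordinates with Z = (0, 0), G = (1, 0), V = (0, 1), W = (5, 2).
1. T lies on line GV with GT:TV = 2:5 ⇒ T = (5/7, 2/7)
2. J lies on line WV with WJ:JV = 1:5 ⇒ J = (25/6, 11/6)
3. C lies on line TJ with TC:CJ = 1:4 ⇒ C = (59/42, 25/42)
through J parallel to VT: direction (5/7, -5/7); meets GC at H = (127/42, 125/42)
H = G + t·(C−G) with t = 5

t = 5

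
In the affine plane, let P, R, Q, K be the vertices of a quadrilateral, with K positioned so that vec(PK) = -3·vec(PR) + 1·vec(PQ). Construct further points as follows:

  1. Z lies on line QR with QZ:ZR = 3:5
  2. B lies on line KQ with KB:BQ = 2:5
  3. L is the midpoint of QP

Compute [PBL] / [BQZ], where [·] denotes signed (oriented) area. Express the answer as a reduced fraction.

[PBL]:[BQZ] = 4/3

Set P = (0, 0), R = (1, 0), Q = (0, 1), K = (-3, 1); any affine frame gives the same invariant.
1. Z lies on line QR with QZ:ZR = 3:5 ⇒ Z = (3/8, 5/8)
2. B lies on line KQ with KB:BQ = 2:5 ⇒ B = (-15/7, 1)
3. L is the midpoint of QP ⇒ L = (0, 1/2)
2·[PBL] = -15/14, 2·[BQZ] = -45/56
[PBL]:[BQZ] = -15/14:-45/56 = 4/3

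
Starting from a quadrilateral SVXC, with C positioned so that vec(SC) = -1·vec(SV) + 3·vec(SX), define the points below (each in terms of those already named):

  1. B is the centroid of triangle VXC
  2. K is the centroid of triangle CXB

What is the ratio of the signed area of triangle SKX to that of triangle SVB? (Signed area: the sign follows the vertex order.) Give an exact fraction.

[SKX]:[SVB] = -1/4

Assign S = (0, 0), V = (1, 0), X = (0, 1), C = (-1, 3) — the answer is frame-independent, so this choice is without loss of generality.
1. B is the centroid of triangle VXC ⇒ B = (0, 4/3)
2. K is the centroid of triangle CXB ⇒ K = (-1/3, 16/9)
2·[SKX] = -1/3, 2·[SVB] = 4/3
[SKX]:[SVB] = -1/3:4/3 = -1/4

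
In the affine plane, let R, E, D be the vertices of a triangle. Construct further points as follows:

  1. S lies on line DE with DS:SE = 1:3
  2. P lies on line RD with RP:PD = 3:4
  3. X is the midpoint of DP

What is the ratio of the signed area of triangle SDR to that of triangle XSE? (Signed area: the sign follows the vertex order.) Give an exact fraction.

[SDR]:[XSE] = -7/6

Set R = (0, 0), E = (1, 0), D = (0, 1); any affine frame gives the same invariant.
1. S lies on line DE with DS:SE = 1:3 ⇒ S = (1/4, 3/4)
2. P lies on line RD with RP:PD = 3:4 ⇒ P = (0, 3/7)
3. X is the midpoint of DP ⇒ X = (0, 5/7)
2·[SDR] = 1/4, 2·[XSE] = -3/14
[SDR]:[XSE] = 1/4:-3/14 = -7/6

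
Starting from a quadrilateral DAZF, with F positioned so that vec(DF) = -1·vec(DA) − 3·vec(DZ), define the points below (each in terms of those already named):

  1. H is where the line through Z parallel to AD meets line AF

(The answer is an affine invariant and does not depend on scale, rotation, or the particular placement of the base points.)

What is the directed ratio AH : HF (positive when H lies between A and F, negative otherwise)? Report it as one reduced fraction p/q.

AH:HF = -1/4

Assign D = (0, 0), A = (1, 0), Z = (0, 1), F = (-1, -3) — the answer is frame-independent, so this choice is without loss of generality.
1. H is where the line through Z parallel to AD meets line AF ⇒ H = (5/3, 1)
H = A + t·(F−A) with t = -1/3, so AH:HF = t:(1−t) = -1/3:4/3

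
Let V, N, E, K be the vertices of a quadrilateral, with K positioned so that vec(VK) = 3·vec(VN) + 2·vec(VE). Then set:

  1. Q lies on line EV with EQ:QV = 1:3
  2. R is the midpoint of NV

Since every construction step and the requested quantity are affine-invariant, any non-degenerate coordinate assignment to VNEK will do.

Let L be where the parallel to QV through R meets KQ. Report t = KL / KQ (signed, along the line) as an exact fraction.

Choose coordinates V = (0, 0), N = (1, 0), E = (0, 1), K = (3, 2).
1. Q lies on line EV with EQ:QV = 1:3 ⇒ Q = (0, 3/4)
2. R is the midpoint of NV ⇒ R = (1/2, 0)
through R parallel to QV: direction (0, -3/4); meets KQ at L = (1/2, 23/24)
L = K + t·(Q−K) with t = 5/6

t = 5/6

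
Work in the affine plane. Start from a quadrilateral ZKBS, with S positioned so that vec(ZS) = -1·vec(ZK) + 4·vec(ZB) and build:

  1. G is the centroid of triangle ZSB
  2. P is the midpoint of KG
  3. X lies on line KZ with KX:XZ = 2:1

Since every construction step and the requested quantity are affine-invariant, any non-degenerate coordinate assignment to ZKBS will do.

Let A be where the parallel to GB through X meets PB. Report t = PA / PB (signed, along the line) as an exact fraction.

t = 5/3

Choose coordinates Z = (0, 0), K = (1, 0), B = (0, 1), S = (-1, 4).
1. G is the centroid of triangle ZSB ⇒ G = (-1/3, 5/3)
2. P is the midpoint of KG ⇒ P = (1/3, 5/6)
3. X lies on line KZ with KX:XZ = 2:1 ⇒ X = (1/3, 0)
through X parallel to GB: direction (1/3, -2/3); meets PB at A = (-2/9, 10/9)
A = P + t·(B−P) with t = 5/3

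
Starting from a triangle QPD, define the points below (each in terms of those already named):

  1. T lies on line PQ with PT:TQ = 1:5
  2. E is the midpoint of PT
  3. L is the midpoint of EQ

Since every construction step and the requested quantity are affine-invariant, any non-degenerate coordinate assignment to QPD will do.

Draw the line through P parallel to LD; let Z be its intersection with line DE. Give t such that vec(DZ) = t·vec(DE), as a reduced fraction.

Set Q = (0, 0), P = (1, 0), D = (0, 1); any affine frame gives the same invariant.
1. T lies on line PQ with PT:TQ = 1:5 ⇒ T = (5/6, 0)
2. E is the midpoint of PT ⇒ E = (11/12, 0)
3. L is the midpoint of EQ ⇒ L = (11/24, 0)
through P parallel to LD: direction (-11/24, 1); meets DE at Z = (13/12, -2/11)
Z = D + t·(E−D) with t = 13/11

t = 13/11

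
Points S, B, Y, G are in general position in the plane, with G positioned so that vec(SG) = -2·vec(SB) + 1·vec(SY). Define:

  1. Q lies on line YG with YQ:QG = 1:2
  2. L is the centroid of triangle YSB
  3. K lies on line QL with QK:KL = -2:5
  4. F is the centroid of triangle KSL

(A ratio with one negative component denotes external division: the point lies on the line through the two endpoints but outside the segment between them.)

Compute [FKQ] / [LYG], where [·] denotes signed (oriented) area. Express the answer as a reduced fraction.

[FKQ]:[LYG] = -5/54

Set S = (0, 0), B = (1, 0), Y = (0, 1), G = (-2, 1); any affine frame gives the same invariant.
1. Q lies on line YG with YQ:QG = 1:2 ⇒ Q = (-2/3, 1)
2. L is the centroid of triangle YSB ⇒ L = (1/3, 1/3)
3. K lies on line QL with QK:KL = -2:5 ⇒ K = (-4/3, 13/9)
4. F is the centroid of triangle KSL ⇒ F = (-1/3, 16/27)
2·[FKQ] = -10/81, 2·[LYG] = 4/3
[FKQ]:[LYG] = -10/81:4/3 = -5/54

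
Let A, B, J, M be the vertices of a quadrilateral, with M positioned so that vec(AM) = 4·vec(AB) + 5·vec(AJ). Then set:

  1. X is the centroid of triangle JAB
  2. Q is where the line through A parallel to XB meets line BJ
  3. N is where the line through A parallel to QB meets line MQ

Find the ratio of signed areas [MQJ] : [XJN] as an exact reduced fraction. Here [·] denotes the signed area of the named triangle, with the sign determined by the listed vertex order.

Choose coordinates A = (0, 0), B = (1, 0), J = (0, 1), M = (4, 5).
1. X is the centroid of triangle JAB ⇒ X = (1/3, 1/3)
2. Q is where the line through A parallel to XB meets line BJ ⇒ Q = (2, -1)
3. N is where the line through A parallel to QB meets line MQ ⇒ N = (7/4, -7/4)
2·[MQJ] = -16, 2·[XJN] = -1/4
[MQJ]:[XJN] = -16:-1/4 = 64

[MQJ]:[XJN] = 64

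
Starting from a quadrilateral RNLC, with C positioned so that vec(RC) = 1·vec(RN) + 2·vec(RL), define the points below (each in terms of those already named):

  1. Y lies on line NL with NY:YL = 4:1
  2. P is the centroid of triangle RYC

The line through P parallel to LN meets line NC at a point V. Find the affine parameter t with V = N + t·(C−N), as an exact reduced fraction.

Set R = (0, 0), N = (1, 0), L = (0, 1), C = (1, 2); any affine frame gives the same invariant.
1. Y lies on line NL with NY:YL = 4:1 ⇒ Y = (1/5, 4/5)
2. P is the centroid of triangle RYC ⇒ P = (2/5, 14/15)
through P parallel to LN: direction (1, -1); meets NC at V = (1, 1/3)
V = N + t·(C−N) with t = 1/6

t = 1/6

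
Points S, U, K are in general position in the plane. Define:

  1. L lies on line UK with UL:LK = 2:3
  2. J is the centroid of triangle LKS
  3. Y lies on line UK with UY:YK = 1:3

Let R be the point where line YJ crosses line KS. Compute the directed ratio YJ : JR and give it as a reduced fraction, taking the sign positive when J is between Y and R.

Choose coordinates S = (0, 0), U = (1, 0), K = (0, 1).
1. L lies on line UK with UL:LK = 2:3 ⇒ L = (3/5, 2/5)
2. J is the centroid of triangle LKS ⇒ J = (1/5, 7/15)
3. Y lies on line UK with UY:YK = 1:3 ⇒ Y = (3/4, 1/4)
line YJ meets KS at R = (0, 6/11)
J = Y + t·(R−Y) with t = 11/15, so YJ:JR = 11/15:4/15

YJ:JR = 11/4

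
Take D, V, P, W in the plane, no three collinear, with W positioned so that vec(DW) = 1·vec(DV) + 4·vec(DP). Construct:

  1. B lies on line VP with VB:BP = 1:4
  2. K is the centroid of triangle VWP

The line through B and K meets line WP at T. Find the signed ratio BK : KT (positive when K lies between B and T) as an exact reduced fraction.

BK:KT = 7/5

Choose coordinates D = (0, 0), V = (1, 0), P = (0, 1), W = (1, 4).
1. B lies on line VP with VB:BP = 1:4 ⇒ B = (4/5, 1/5)
2. K is the centroid of triangle VWP ⇒ K = (2/3, 5/3)
line BK meets WP at T = (4/7, 19/7)
K = B + t·(T−B) with t = 7/12, so BK:KT = 7/12:5/12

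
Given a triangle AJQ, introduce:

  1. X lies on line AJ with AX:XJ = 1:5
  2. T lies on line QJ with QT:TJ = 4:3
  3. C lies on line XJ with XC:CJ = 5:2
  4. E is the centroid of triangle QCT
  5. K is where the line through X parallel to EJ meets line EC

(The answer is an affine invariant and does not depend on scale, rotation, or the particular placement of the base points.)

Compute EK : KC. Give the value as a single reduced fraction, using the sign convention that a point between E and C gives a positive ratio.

EK:KC = -7/5

Assign A = (0, 0), J = (1, 0), Q = (0, 1) — the answer is frame-independent, so this choice is without loss of generality.
1. X lies on line AJ with AX:XJ = 1:5 ⇒ X = (1/6, 0)
2. T lies on line QJ with QT:TJ = 4:3 ⇒ T = (4/7, 3/7)
3. C lies on line XJ with XC:CJ = 5:2 ⇒ C = (16/21, 0)
4. E is the centroid of triangle QCT ⇒ E = (4/9, 10/21)
5. K is where the line through X parallel to EJ meets line EC ⇒ K = (14/9, -25/21)
K = E + t·(C−E) with t = 7/2, so EK:KC = t:(1−t) = 7/2:-5/2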